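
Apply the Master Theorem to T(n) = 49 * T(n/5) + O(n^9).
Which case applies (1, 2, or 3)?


The Master Theorem: T(n) = a*T(n/b) + O(n^c)
  a = 49, b = 5, c = 9
log_b(a) = log_5(49) ~ 2.418
Compare b^c with a: 5^9 = 1953125 > 49, so c > log_b(a).
Since c > log_b(a), Case 3 applies.
T(n) = O(n^9)
Master Theorem case = 3


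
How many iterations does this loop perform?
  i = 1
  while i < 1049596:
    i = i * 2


The loop variable doubles each iteration:
i = 1 -> 2 -> 4 -> 8 -> 16 -> 32 -> 64 -> 128 -> 256 -> 512 -> 1024 -> 2048 -> 4096 -> 8192 -> 16384 -> 32768 -> 65536 -> 131072 -> 262144 -> 524288 -> 1048576 -> 2097152 (stop, 2097152 >= 1049596)
Number of doublings = ceil(log2(1049596)) = 21


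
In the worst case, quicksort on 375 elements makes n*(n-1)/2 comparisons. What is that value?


Sum of comparisons per partition:
374 + 373 + ... + 1 + 0
= 375 * (375 - 1) / 2
= 375 * 374 / 2
= 70125


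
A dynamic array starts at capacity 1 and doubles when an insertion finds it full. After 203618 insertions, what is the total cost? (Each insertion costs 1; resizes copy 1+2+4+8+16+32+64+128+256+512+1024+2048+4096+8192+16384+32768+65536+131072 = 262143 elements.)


Insertion cost: 203618 (one per element)
Resizes occur just before inserting elements 2, 3, 5, 9, ...
Elements copied at each resize: 1 + 2 + 4 + 8 + 16 + 32 + 64 + 128 + 256 + 512 + 1024 + 2048 + 4096 + 8192 + 16384 + 32768 + 65536 + 131072
Sum of copies = 262143 (geometric series: 2^k - 1)
Total = 203618 + 262143 = 465761


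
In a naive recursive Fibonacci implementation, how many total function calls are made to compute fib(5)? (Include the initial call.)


Let C(m) = total calls to evaluate fib(m). Then C(0)=C(1)=1, and
C(m) = 1 + C(m-1) + C(m-2) for m >= 2.
Build the table (each entry = 1 + previous two):
  C(0) = 1
  C(1) = 1
  C(2) = 1 + 1 + 1 = 3
  C(3) = 1 + 3 + 1 = 5
  C(4) = 1 + 5 + 3 = 9
  C(5) = 1 + 9 + 5 = 15
Total calls for fib(5) = 15


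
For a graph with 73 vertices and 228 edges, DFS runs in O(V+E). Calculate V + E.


A full DFS traversal visits each vertex once and examines each edge once.
V = 73
E = 228
Sum = 73 + 228 = 301


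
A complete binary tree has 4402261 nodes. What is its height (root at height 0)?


In a complete binary tree, level k holds nodes 2^k .. 2^(k+1)-1 (1-indexed).
Height = floor(log2(n)) = floor(log2(4402261)) = 22
Check: 2^22 = 4194304 <= 4402261 < 8388608 = 2^23


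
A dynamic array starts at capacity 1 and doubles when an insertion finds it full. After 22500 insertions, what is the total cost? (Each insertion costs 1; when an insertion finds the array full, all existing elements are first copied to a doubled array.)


Insertion cost: 22500 (one per element)
Resizes occur just before inserting elements 2, 3, 5, 9, ...
Elements copied at each resize: 1 + 2 + 4 + 8 + 16 + 32 + 64 + 128 + 256 + 512 + 1024 + 2048 + 4096 + 8192 + 16384
Sum of copies = 32767 (geometric series: 2^k - 1)
Total = 22500 + 32767 = 55267


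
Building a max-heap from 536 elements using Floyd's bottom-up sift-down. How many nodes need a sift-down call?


In a heap of 536 elements (0-indexed array):
  Last element index: 535
  Parent of last element: floor((535 - 1) / 2) = 267
  Internal nodes: indices 0 to 267
  Count = floor(536/2) = 268


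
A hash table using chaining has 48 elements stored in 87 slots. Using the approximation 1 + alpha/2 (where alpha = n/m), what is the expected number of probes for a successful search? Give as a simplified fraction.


Load factor alpha = n/m = 48/87
Expected probes = 1 + alpha/2 = 1 + 48/(2*87)
= 1 + 48/174
= 174/174 + 48/174
= 222/174
Simplify: 37/29


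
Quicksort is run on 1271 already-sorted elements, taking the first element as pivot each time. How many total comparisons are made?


Sum of comparisons per partition:
1270 + 1269 + ... + 1 + 0
= 1271 * (1271 - 1) / 2
= 1271 * 1270 / 2
= 807085


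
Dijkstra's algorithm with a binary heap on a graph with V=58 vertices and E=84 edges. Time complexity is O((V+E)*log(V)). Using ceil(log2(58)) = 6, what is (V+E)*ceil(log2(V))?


Dijkstra with a binary heap: each vertex is extracted once, each edge may relax once.
Each heap operation costs O(log V).
V + E = 58 + 84 = 142
ceil(log2(58)) = 6 (since 2^5 = 32 < 58 <= 64 = 2^6)
Total heap work = (V+E) * ceil(log2(V)) = 142 * 6 = 852


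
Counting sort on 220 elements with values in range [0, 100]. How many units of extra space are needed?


Output array size: 220 (to store sorted result)
Count array size: 101 (one slot per possible value, range 0 to 100)
Total extra space = 220 + 101 = 321


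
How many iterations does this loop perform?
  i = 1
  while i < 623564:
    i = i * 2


The loop variable doubles each iteration:
i = 1 -> 2 -> 4 -> 8 -> 16 -> 32 -> 64 -> 128 -> 256 -> 512 -> 1024 -> 2048 -> 4096 -> 8192 -> 16384 -> 32768 -> 65536 -> 131072 -> 262144 -> 524288 -> 1048576 (stop, 1048576 >= 623564)
Number of doublings = ceil(log2(623564)) = 20


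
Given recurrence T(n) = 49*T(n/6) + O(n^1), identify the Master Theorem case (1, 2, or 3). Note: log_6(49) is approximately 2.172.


Master Theorem parameters: a=49, b=6, c=1
log_b(a) = 2.172
Compare b^c with a: 6^1 = 6 < 49, so c < log_b(a).
Comparing c=1 vs log_b(a)=2.172:
1 < 2.172 => Case 1
Result: T(n) = O(n^(log_6 49)) ~ O(n^2.172)
Master Theorem case = 1


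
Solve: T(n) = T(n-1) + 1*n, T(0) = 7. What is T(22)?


Expanding the recurrence:
T(22) = T(21) + 1*22
       = T(20) + 1*21 + 1*22
       ...
       = T(0) + 1*(1 + 2 + ... + 22)
       = 7 + 1 * 22*23/2
       = 7 + 1 * 253
       = 7 + 253 = 260


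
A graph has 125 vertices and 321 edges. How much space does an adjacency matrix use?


Adjacency matrix: V x V grid of entries
Space = V^2 = 125^2 = 125 * 125 = 15625


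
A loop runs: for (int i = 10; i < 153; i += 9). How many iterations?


Loop starts at i = 10, increments by 9, stops when i >= 153.
Number of iterations = ceil((153 - 10) / 9)
= ceil(143 / 9)
= 16


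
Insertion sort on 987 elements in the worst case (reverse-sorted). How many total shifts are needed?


In the worst case (reverse-sorted), each element shifts past all previous:
  Element 1: 1 shifts
  Element 2: 2 shifts
  Element 3: 3 shifts
  Element 4: 4 shifts
  Element 5: 5 shifts
  ...
  Element 986: 986 shifts
Total = 1 + 2 + ... + 986
= 987*(987-1)/2 = 486591


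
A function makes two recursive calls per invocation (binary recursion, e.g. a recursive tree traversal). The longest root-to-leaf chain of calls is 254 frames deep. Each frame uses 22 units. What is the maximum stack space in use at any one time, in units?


Binary recursion: the two calls run one after the other, so only one root-to-leaf chain of frames is on the stack at a time.
Maximum depth (longest chain) = 254 frames
Each frame = 22 units
Max stack space = 254 * 22 = 5588


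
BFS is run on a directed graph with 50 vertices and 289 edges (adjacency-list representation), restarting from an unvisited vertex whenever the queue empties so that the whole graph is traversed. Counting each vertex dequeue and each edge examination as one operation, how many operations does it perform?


A full BFS traversal dequeues each vertex exactly once and examines each directed edge exactly once.
V = 50 (vertex processing cost)
E = 289 (edge examination cost)
Total operations proportional to V + E = 50 + 289 = 339


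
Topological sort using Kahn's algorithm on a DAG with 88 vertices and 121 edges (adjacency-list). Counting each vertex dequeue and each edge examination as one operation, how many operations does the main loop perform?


Kahn's algorithm:
  1. Compute in-degrees: O(V + E)
  2. Process queue: each vertex dequeued once (O(V))
     each edge examined once (O(E))
Total = V + E = 88 + 121 = 209


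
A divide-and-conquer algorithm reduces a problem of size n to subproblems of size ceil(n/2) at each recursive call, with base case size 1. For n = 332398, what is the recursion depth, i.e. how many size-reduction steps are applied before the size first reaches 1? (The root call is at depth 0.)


Each step divides the size by 2 (rounding up); after k steps the size is ceil(n/2^k), which equals 1 exactly when 2^k >= n.
So the depth is the smallest k with 2^k >= 332398, i.e. ceil(log_2(332398)).
2^18 = 262144 < 332398 <= 524288 = 2^19
Recursion depth = 19


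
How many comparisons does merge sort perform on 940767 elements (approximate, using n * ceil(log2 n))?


Recursion depth: ceil(log2(940767)) = 20
Each recursion level merges n = 940767 elements
Total = 940767 * 20 = 18815340


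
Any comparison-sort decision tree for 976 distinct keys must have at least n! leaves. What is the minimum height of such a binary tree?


A binary decision tree of height h has at most 2^h leaves and needs at least n! of them, so h >= ceil(log2(n!)).
976! is far too large to multiply out, so use Stirling's series:
  ln(n!) ~ n ln n - n + (1/2) ln(2 pi n) + 1/(12n)  (error below 1/(360 n^3), negligible here)
  ln(976) = 6.8834626
  n ln n = 976 * 6.8834626 = 6718.2595
  (1/2) ln(2 pi * 976) = (1/2) ln(6132.3889) = 4.3607
  1/(12*976) = 0.0001
  ln(976!) ~ 6718.2595 - 976 + 4.3607 + 0.0001 = 5746.6203
Convert to base 2: log2(976!) = 5746.6203 / ln 2 = 5746.6203 / 0.69314718 = 8290.6206
ceil(8290.6206) = 8291


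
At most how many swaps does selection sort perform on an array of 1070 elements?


Each of the 1069 passes places one element in its final position.
Pass 1: swap minimum into position 0
Pass 2: swap minimum of remaining into position 1
...
Pass 1069: last two elements, one swap
Maximum swaps = 1070 - 1 = 1069


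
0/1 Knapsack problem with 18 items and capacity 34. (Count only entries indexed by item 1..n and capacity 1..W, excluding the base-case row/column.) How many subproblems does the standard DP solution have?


The DP table is indexed by (item, capacity).
Rows: 18 items
Columns: 34 capacity values (1 to W)
Total subproblems = 18 * 34 = 612


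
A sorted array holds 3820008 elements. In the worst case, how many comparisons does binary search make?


Halving sequence: 3820008 -> 1910004 -> 955002 -> 477501 -> 238750 -> 119375 -> 59687 -> 29843 -> 14921 -> 7460 -> 3730 -> 1865 -> 932 -> 466 -> 233 -> 116 -> 58 -> 29 -> 14 -> 7 -> 3 -> 1
Number of halvings = 21
Max comparisons = 21 + 1 = 22


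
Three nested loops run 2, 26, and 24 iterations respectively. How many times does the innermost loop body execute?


Loop 1 (outermost): 2 iterations
Loop 2 (middle): 26 iterations per outer
Loop 3 (innermost): 24 iterations per middle
Total = 2 * 26 * 24 = 1248


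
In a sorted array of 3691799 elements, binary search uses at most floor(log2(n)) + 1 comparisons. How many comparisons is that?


Halving sequence: 3691799 -> 1845899 -> 922949 -> 461474 -> 230737 -> 115368 -> 57684 -> 28842 -> 14421 -> 7210 -> 3605 -> 1802 -> 901 -> 450 -> 225 -> 112 -> 56 -> 28 -> 14 -> 7 -> 3 -> 1
Number of halvings = 21
Max comparisons = 21 + 1 = 22


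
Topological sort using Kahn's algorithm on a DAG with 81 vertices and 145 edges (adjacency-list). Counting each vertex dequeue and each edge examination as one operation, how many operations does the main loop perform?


Kahn's algorithm:
  1. Compute in-degrees: O(V + E)
  2. Process queue: each vertex dequeued once (O(V))
     each edge examined once (O(E))
Total = V + E = 81 + 145 = 226


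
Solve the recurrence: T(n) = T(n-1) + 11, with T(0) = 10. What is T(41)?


Unrolling the recurrence:
T(41) = T(40) + 11
       = T(39) + 11 + 11
       = T(38) + 11*3
       ...
       = T(0) + 11*41
       = 10 + 451 = 461


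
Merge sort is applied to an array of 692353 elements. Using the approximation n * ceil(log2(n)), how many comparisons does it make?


Merge sort divides the array into halves recursively.
Number of levels = ceil(log2(692353)) = 20
At each level, approximately n = 692353 comparisons are needed for merging.
Total comparisons ~ n * ceil(log2(n)) = 692353 * 20 = 13847060


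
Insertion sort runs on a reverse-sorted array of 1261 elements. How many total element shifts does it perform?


Sum of shifts = 1 + 2 + 3 + ... + 1260
= 1261 * 1260 / 2
= 1588860 / 2
= 794430


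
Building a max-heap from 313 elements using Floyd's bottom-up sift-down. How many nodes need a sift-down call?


In a heap of 313 elements (0-indexed array):
  Last element index: 312
  Parent of last element: floor((312 - 1) / 2) = 155
  Internal nodes: indices 0 to 155
  Count = floor(313/2) = 156


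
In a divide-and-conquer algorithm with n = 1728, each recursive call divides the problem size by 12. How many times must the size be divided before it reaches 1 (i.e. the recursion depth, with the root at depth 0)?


Number of divisions = log_12(1728)
Sizes: 1728 -> 144 -> 12 -> 1 (3 divisions)
Recursion depth = 3


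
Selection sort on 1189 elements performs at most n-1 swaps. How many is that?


Each of the 1188 passes places one element in its final position.
Pass 1: swap minimum into position 0
Pass 2: swap minimum of remaining into position 1
...
Pass 1188: last two elements, one swap
Maximum swaps = 1189 - 1 = 1188


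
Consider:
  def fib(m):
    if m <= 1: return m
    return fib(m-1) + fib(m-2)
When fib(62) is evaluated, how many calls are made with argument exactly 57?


Let N(m) = number of times fib(m) is called while evaluating fib(62).
N(62) = 1 (the initial call).
N(61) = 1 (only fib(62) calls it).
For 1 <= m <= 60: fib(m) is called by fib(m+1) and fib(m+2), so
  N(m) = N(m+1) + N(m+2).
fib(0) is called only by fib(2), so N(0) = N(2).
Walk down from m=62:
  N(62)=1, N(61)=1, N(60)=2, N(59)=3, N(58)=5, N(57)=8
N(57) = 8


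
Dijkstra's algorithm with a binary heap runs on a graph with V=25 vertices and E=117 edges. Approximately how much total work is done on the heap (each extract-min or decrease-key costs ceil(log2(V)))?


Dijkstra with a binary heap: each vertex is extracted once, each edge may relax once.
Each heap operation costs O(log V).
V + E = 25 + 117 = 142
ceil(log2(25)) = 5 (since 2^4 = 16 < 25 <= 32 = 2^5)
Total heap work = (V+E) * ceil(log2(V)) = 142 * 5 = 710


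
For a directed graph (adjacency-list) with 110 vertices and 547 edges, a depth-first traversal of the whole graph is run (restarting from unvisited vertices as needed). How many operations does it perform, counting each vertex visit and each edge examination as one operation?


A full DFS traversal visits each vertex once and examines each edge once.
V = 110
E = 547
Sum = 110 + 547 = 657


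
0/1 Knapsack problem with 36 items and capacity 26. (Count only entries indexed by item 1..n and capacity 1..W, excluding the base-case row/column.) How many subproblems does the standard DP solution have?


The DP table is indexed by (item, capacity).
Rows: 36 items
Columns: 26 capacity values (1 to W)
Total subproblems = 36 * 26 = 936


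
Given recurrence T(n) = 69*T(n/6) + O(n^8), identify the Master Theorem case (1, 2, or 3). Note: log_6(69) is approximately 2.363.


Master Theorem parameters: a=69, b=6, c=8
log_b(a) = 2.363
Compare b^c with a: 6^8 = 1679616 > 69, so c > log_b(a).
Comparing c=8 vs log_b(a)=2.363:
8 > 2.363 => Case 3
Result: T(n) = O(n^8)
Master Theorem case = 3


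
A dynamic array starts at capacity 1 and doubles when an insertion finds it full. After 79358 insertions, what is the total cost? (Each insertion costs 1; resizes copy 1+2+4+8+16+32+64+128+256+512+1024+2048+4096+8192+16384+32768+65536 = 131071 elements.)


Insertion cost: 79358 (one per element)
Resizes occur just before inserting elements 2, 3, 5, 9, ...
Elements copied at each resize: 1 + 2 + 4 + 8 + 16 + 32 + 64 + 128 + 256 + 512 + 1024 + 2048 + 4096 + 8192 + 16384 + 32768 + 65536
Sum of copies = 131071 (geometric series: 2^k - 1)
Total = 79358 + 131071 = 210429


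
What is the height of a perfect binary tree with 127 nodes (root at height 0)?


A perfect binary tree with 127 nodes:
  127 = 2^7 - 1
  Levels: 0, 1, ..., 6
  Height = 6


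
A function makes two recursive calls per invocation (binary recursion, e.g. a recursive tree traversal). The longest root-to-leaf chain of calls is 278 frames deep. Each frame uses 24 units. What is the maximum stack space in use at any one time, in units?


Binary recursion: the two calls run one after the other, so only one root-to-leaf chain of frames is on the stack at a time.
Maximum depth (longest chain) = 278 frames
Each frame = 24 units
Max stack space = 278 * 24 = 6672


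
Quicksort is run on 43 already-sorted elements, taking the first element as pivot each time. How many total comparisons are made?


Sum of comparisons per partition:
42 + 41 + ... + 1 + 0
= 43 * (43 - 1) / 2
= 43 * 42 / 2
= 903


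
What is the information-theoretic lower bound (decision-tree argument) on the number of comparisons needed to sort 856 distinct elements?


A binary decision tree of height h has at most 2^h leaves and needs at least n! of them, so h >= ceil(log2(n!)).
856! is far too large to multiply out, so use Stirling's series:
  ln(n!) ~ n ln n - n + (1/2) ln(2 pi n) + 1/(12n)  (error below 1/(360 n^3), negligible here)
  ln(856) = 6.7522704
  n ln n = 856 * 6.7522704 = 5779.9435
  (1/2) ln(2 pi * 856) = (1/2) ln(5378.4066) = 4.2951
  1/(12*856) = 0.0001
  ln(856!) ~ 5779.9435 - 856 + 4.2951 + 0.0001 = 4928.2387
Convert to base 2: log2(856!) = 4928.2387 / ln 2 = 4928.2387 / 0.69314718 = 7109.9455
ceil(7109.9455) = 7110


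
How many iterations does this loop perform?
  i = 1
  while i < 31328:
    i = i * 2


The loop variable doubles each iteration:
i = 1 -> 2 -> 4 -> 8 -> 16 -> 32 -> 64 -> 128 -> 256 -> 512 -> 1024 -> 2048 -> 4096 -> 8192 -> 16384 -> 32768 (stop, 32768 >= 31328)
Number of doublings = ceil(log2(31328)) = 15


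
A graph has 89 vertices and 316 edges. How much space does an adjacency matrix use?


Adjacency matrix: V x V grid of entries
Space = V^2 = 89^2 = 89 * 89 = 7921


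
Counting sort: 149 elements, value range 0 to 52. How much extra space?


n = 149 (output array)
k = 53 (count array for 53 distinct values)
Extra space = 149 + 53 = 202


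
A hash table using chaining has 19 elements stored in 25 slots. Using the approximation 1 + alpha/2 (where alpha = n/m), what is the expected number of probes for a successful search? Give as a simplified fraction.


Load factor alpha = n/m = 19/25
Expected probes = 1 + alpha/2 = 1 + 19/(2*25)
= 1 + 19/50
= 50/50 + 19/50
= 69/50


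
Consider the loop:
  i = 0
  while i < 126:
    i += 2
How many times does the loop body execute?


Starting at i = 0, each iteration adds 2.
Iterations until i >= 126:
  Iteration 1: i = 0 -> i = 2
  Iteration 2: i = 2 -> i = 4
  Iteration 3: i = 4 -> i = 6
  Iteration 4: i = 6 -> i = 8
  Iteration 5: i = 8 -> i = 10
  Iteration 6: i = 10 -> i = 12
  Iteration 7: i = 12 -> i = 14
  Iteration 8: i = 14 -> i = 16
  ... continuing ...
Total iterations = ceil(126/2) = 63


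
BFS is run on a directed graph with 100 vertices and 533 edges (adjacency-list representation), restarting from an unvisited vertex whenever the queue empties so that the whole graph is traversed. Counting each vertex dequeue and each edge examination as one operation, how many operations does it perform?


A full BFS traversal dequeues each vertex exactly once and examines each directed edge exactly once.
V = 100 (vertex processing cost)
E = 533 (edge examination cost)
Total operations proportional to V + E = 100 + 533 = 633


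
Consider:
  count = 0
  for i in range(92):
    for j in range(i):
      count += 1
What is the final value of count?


For each i, the inner loop runs i times:
  i=0: inner runs 0 times
  i=1: inner runs 1 time
  i=2: inner runs 2 times
  i=3: inner runs 3 times
  i=4: inner runs 4 times
  i=5: inner runs 5 times
  i=6: inner runs 6 times
  i=7: inner runs 7 times
  ...
Total = 0 + 1 + 2 + ... + 91 = 92*(92-1)/2 = 4186


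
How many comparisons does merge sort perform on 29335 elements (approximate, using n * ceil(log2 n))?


Recursion depth: ceil(log2(29335)) = 15
Each recursion level merges n = 29335 elements
Total = 29335 * 15 = 440025


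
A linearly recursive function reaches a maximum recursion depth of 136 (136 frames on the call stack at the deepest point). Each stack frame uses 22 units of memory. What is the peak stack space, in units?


Maximum recursion depth = 136 frames
Memory per frame = 22 units
Total stack space = depth * frame_size
= 136 * 22 = 2992


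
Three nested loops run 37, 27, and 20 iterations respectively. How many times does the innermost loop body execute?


Loop 1 (outermost): 37 iterations
Loop 2 (middle): 27 iterations per outer
Loop 3 (innermost): 20 iterations per middle
Total = 37 * 27 * 20 = 19980


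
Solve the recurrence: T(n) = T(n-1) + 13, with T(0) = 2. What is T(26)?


Unrolling the recurrence:
T(26) = T(25) + 13
       = T(24) + 13 + 13
       = T(23) + 13*3
       ...
       = T(0) + 13*26
       = 2 + 338 = 340


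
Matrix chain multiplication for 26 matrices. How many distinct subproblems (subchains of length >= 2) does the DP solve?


Subproblems are indexed by (i, j) where i < j.
Number of such pairs = n*(n-1)/2
= 26 * 25 / 2
= 325


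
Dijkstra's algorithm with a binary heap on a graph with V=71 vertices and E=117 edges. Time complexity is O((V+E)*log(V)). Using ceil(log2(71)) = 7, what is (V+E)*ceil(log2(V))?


Dijkstra with a binary heap: each vertex is extracted once, each edge may relax once.
Each heap operation costs O(log V).
V + E = 71 + 117 = 188
ceil(log2(71)) = 7 (since 2^6 = 64 < 71 <= 128 = 2^7)
Total heap work = (V+E) * ceil(log2(V)) = 188 * 7 = 1316


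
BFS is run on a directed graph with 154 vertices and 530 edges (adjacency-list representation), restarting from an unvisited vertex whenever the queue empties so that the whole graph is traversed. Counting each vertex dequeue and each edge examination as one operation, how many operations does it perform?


A full BFS traversal dequeues each vertex exactly once and examines each directed edge exactly once.
V = 154 (vertex processing cost)
E = 530 (edge examination cost)
Total operations proportional to V + E = 154 + 530 = 684


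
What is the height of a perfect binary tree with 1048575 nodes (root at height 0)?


A perfect binary tree with 1048575 nodes:
  1048575 = 2^20 - 1
  Levels: 0, 1, ..., 19
  Height = 19


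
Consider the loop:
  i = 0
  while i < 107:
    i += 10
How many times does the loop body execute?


Starting at i = 0, each iteration adds 10.
Iterations until i >= 107:
  Iteration 1: i = 0 -> i = 10
  Iteration 2: i = 10 -> i = 20
  Iteration 3: i = 20 -> i = 30
  Iteration 4: i = 30 -> i = 40
  Iteration 5: i = 40 -> i = 50
  Iteration 6: i = 50 -> i = 60
  Iteration 7: i = 60 -> i = 70
  Iteration 8: i = 70 -> i = 80
  ... continuing ...
Total iterations = ceil(107/10) = 11


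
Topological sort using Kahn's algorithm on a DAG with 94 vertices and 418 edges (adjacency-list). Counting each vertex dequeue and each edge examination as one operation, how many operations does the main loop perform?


Kahn's algorithm:
  1. Compute in-degrees: O(V + E)
  2. Process queue: each vertex dequeued once (O(V))
     each edge examined once (O(E))
Total = V + E = 94 + 418 = 512


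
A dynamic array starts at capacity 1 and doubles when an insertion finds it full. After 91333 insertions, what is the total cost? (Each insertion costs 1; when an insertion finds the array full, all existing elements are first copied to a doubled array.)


Insertion cost: 91333 (one per element)
Resizes occur just before inserting elements 2, 3, 5, 9, ...
Elements copied at each resize: 1 + 2 + 4 + 8 + 16 + 32 + 64 + 128 + 256 + 512 + 1024 + 2048 + 4096 + 8192 + 16384 + 32768 + 65536
Sum of copies = 131071 (geometric series: 2^k - 1)
Total = 91333 + 131071 = 222404


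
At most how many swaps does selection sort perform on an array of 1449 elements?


Each of the 1448 passes places one element in its final position.
Pass 1: swap minimum into position 0
Pass 2: swap minimum of remaining into position 1
...
Pass 1448: last two elements, one swap
Maximum swaps = 1449 - 1 = 1448


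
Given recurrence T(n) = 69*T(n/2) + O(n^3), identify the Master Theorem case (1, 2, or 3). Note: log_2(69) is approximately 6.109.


Master Theorem parameters: a=69, b=2, c=3
log_b(a) = 6.109
Compare b^c with a: 2^3 = 8 < 69, so c < log_b(a).
Comparing c=3 vs log_b(a)=6.109:
3 < 6.109 => Case 1
Result: T(n) = O(n^(log_2 69)) ~ O(n^6.109)
Master Theorem case = 1


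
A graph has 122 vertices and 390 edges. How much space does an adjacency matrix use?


Adjacency matrix: V x V grid of entries
Space = V^2 = 122^2 = 122 * 122 = 14884


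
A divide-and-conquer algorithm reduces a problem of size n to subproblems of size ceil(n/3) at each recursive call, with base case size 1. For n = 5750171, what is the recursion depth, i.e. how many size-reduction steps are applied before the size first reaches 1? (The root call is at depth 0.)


Each step divides the size by 3 (rounding up); after k steps the size is ceil(n/3^k), which equals 1 exactly when 3^k >= n.
So the depth is the smallest k with 3^k >= 5750171, i.e. ceil(log_3(5750171)).
3^14 = 4782969 < 5750171 <= 14348907 = 3^15
Recursion depth = 15


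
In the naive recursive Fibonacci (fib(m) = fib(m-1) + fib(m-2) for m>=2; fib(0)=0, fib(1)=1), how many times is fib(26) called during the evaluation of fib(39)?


Let N(m) = number of times fib(m) is called while evaluating fib(39).
N(39) = 1 (the initial call).
N(38) = 1 (only fib(39) calls it).
For 1 <= m <= 37: fib(m) is called by fib(m+1) and fib(m+2), so
  N(m) = N(m+1) + N(m+2).
fib(0) is called only by fib(2), so N(0) = N(2).
Walk down from m=39:
  N(39)=1, N(38)=1, N(37)=2, N(36)=3, N(35)=5, N(34)=8, N(33)=13, N(32)=21, N(31)=34, N(30)=55, N(29)=89, N(28)=144, N(27)=233, N(26)=377
N(26) = 377


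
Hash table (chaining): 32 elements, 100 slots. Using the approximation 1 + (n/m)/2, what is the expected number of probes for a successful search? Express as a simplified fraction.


Computing expected probes:
alpha = 32/100
= 1 + alpha/2
= 1 + 32/(2*100)
= (2*100 + 32) / (2*100)
= 232/200 = 29/25


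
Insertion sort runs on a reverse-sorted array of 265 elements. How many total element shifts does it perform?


Sum of shifts = 1 + 2 + 3 + ... + 264
= 265 * 264 / 2
= 69960 / 2
= 34980


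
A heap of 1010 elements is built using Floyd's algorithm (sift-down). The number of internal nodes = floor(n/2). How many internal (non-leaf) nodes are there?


Leaf nodes occupy roughly half the array.
Sift-down is called for each internal node, starting from the last one.
Internal nodes = floor(n/2) = floor(1010/2) = 505


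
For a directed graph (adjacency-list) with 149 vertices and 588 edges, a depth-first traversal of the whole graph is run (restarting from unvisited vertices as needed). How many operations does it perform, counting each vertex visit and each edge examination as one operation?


A full DFS traversal visits each vertex once and examines each edge once.
V = 149
E = 588
Sum = 149 + 588 = 737


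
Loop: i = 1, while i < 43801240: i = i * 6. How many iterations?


i multiplies by 6 each step:
i = 1 -> 6 -> 36 -> 216 -> 1296 -> 7776 -> 46656 -> 279936 -> 1679616 -> 10077696 -> 60466176 (stop)
Iterations = ceil(log_6(43801240)) = 10


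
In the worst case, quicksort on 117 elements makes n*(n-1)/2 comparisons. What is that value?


Sum of comparisons per partition:
116 + 115 + ... + 1 + 0
= 117 * (117 - 1) / 2
= 117 * 116 / 2
= 6786


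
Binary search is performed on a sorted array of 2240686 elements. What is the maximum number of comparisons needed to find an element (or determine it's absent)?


Binary search halves the search space each comparison:
  Step 1: search space = 2240686 -> 1120343
  Step 2: search space = 1120343 -> 560171
  Step 3: search space = 560171 -> 280085
  Step 4: search space = 280085 -> 140042
  Step 5: search space = 140042 -> 70021
  Step 6: search space = 70021 -> 35010
  Step 7: search space = 35010 -> 17505
  Step 8: search space = 17505 -> 8752
  Step 9: search space = 8752 -> 4376
  Step 10: search space = 4376 -> 2188
  Step 11: search space = 2188 -> 1094
  Step 12: search space = 1094 -> 547
  Step 13: search space = 547 -> 273
  Step 14: search space = 273 -> 136
  Step 15: search space = 136 -> 68
  Step 16: search space = 68 -> 34
  Step 17: search space = 34 -> 17
  Step 18: search space = 17 -> 8
  Step 19: search space = 8 -> 4
  Step 20: search space = 4 -> 2
  Step 21: search space = 2 -> 1
  Step 22: search space = 1 (final check)
Maximum comparisons = floor(log2(2240686)) + 1 = 21 + 1 = 22


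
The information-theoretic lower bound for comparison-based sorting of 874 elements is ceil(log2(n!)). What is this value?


A binary decision tree of height h has at most 2^h leaves and needs at least n! of them, so h >= ceil(log2(n!)).
874! is far too large to multiply out, so use Stirling's series:
  ln(n!) ~ n ln n - n + (1/2) ln(2 pi n) + 1/(12n)  (error below 1/(360 n^3), negligible here)
  ln(874) = 6.7730804
  n ln n = 874 * 6.7730804 = 5919.6723
  (1/2) ln(2 pi * 874) = (1/2) ln(5491.5040) = 4.3055
  1/(12*874) = 0.0001
  ln(874!) ~ 5919.6723 - 874 + 4.3055 + 0.0001 = 5049.9779
Convert to base 2: log2(874!) = 5049.9779 / ln 2 = 5049.9779 / 0.69314718 = 7285.5781
ceil(7285.5781) = 7286


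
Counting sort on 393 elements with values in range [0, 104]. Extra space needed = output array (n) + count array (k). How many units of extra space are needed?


Output array size: 393 (to store sorted result)
Count array size: 105 (one slot per possible value, range 0 to 104)
Total extra space = 393 + 105 = 498


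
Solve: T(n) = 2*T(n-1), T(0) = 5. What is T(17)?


Unrolling:
T(17) = 2*T(16) = 2^2*T(15) = ... = 2^17*T(0)
= 2^17 * 5
= 131072 * 5 = 655360


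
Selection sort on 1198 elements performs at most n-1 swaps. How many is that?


Each of the 1197 passes places one element in its final position.
Pass 1: swap minimum into position 0
Pass 2: swap minimum of remaining into position 1
...
Pass 1197: last two elements, one swap
Maximum swaps = 1198 - 1 = 1197


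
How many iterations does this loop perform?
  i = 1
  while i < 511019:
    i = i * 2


The loop variable doubles each iteration:
i = 1 -> 2 -> 4 -> 8 -> 16 -> 32 -> 64 -> 128 -> 256 -> 512 -> 1024 -> 2048 -> 4096 -> 8192 -> 16384 -> 32768 -> 65536 -> 131072 -> 262144 -> 524288 (stop, 524288 >= 511019)
Number of doublings = ceil(log2(511019)) = 19


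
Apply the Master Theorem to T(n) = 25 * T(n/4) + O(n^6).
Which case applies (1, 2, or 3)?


The Master Theorem: T(n) = a*T(n/b) + O(n^c)
  a = 25, b = 4, c = 6
log_b(a) = log_4(25) ~ 2.322
Compare b^c with a: 4^6 = 4096 > 25, so c > log_b(a).
Since c > log_b(a), Case 3 applies.
T(n) = O(n^6)
Master Theorem case = 3


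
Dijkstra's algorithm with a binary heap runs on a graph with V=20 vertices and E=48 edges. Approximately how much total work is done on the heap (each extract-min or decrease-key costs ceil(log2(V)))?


Dijkstra with a binary heap: each vertex is extracted once, each edge may relax once.
Each heap operation costs O(log V).
V + E = 20 + 48 = 68
ceil(log2(20)) = 5 (since 2^4 = 16 < 20 <= 32 = 2^5)
Total heap work = (V+E) * ceil(log2(V)) = 68 * 5 = 340


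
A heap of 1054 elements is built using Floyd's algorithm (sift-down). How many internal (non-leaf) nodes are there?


Leaf nodes occupy roughly half the array.
Sift-down is called for each internal node, starting from the last one.
Internal nodes = floor(n/2) = floor(1054/2) = 527


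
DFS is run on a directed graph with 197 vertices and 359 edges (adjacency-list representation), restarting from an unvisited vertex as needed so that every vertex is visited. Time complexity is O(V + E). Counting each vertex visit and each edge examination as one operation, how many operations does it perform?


A full DFS traversal processes each vertex exactly once (push/pop on stack).
Each directed edge is examined once.
V = 197, E = 359
V + E = 556


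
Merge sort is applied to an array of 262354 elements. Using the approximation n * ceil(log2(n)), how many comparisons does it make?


Merge sort divides the array into halves recursively.
Number of levels = ceil(log2(262354)) = 19
At each level, approximately n = 262354 comparisons are needed for merging.
Total comparisons ~ n * ceil(log2(n)) = 262354 * 19 = 4984726


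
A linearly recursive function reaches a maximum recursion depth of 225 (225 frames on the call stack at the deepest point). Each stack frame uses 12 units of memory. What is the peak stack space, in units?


Maximum recursion depth = 225 frames
Memory per frame = 12 units
Total stack space = depth * frame_size
= 225 * 12 = 2700


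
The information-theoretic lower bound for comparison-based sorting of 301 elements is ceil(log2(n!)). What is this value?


A binary decision tree of height h has at most 2^h leaves and needs at least n! of them, so h >= ceil(log2(n!)).
301! is far too large to multiply out, so use Stirling's series:
  ln(n!) ~ n ln n - n + (1/2) ln(2 pi n) + 1/(12n)  (error below 1/(360 n^3), negligible here)
  ln(301) = 5.7071103
  n ln n = 301 * 5.7071103 = 1717.8402
  (1/2) ln(2 pi * 301) = (1/2) ln(1891.2388) = 3.7725
  1/(12*301) = 0.0003
  ln(301!) ~ 1717.8402 - 301 + 3.7725 + 0.0003 = 1420.6130
Convert to base 2: log2(301!) = 1420.6130 / ln 2 = 1420.6130 / 0.69314718 = 2049.5113
ceil(2049.5113) = 2050


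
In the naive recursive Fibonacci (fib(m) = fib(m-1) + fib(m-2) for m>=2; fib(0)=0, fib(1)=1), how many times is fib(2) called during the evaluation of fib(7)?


Let N(m) = number of times fib(m) is called while evaluating fib(7).
N(7) = 1 (the initial call).
N(6) = 1 (only fib(7) calls it).
For 1 <= m <= 5: fib(m) is called by fib(m+1) and fib(m+2), so
  N(m) = N(m+1) + N(m+2).
fib(0) is called only by fib(2), so N(0) = N(2).
Walk down from m=7:
  N(7)=1, N(6)=1, N(5)=2, N(4)=3, N(3)=5, N(2)=8
N(2) = 8


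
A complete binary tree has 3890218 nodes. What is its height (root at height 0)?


In a complete binary tree, level k holds nodes 2^k .. 2^(k+1)-1 (1-indexed).
Height = floor(log2(n)) = floor(log2(3890218)) = 21
Check: 2^21 = 2097152 <= 3890218 < 4194304 = 2^22


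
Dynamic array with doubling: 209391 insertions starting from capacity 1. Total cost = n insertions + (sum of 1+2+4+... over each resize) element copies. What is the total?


n = 209391
Insertion costs: 209391
Resizes copy 1, 2, 4, ... up to the largest power of 2 that is <= n-1 = 209390, i.e. 131072.
Copy costs = 1 + 2 + 4 + 8 + 16 + 32 + 64 + 128 + 256 + 512 + 1024 + 2048 + 4096 + 8192 + 16384 + 32768 + 65536 + 131072 = 262143
Total = 209391 + 262143 = 471534


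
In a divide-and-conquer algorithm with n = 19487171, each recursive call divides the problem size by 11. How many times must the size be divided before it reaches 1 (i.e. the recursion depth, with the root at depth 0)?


Number of divisions = log_11(19487171)
Sizes: 19487171 -> 1771561 -> 161051 -> 14641 -> 1331 -> 121 -> 11 -> 1 (7 divisions)
Recursion depth = 7


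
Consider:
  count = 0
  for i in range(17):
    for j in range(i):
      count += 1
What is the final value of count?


For each i, the inner loop runs i times:
  i=0: inner runs 0 times
  i=1: inner runs 1 time
  i=2: inner runs 2 times
  i=3: inner runs 3 times
  i=4: inner runs 4 times
  i=5: inner runs 5 times
  i=6: inner runs 6 times
  i=7: inner runs 7 times
  ...
Total = 0 + 1 + 2 + ... + 16 = 17*(17-1)/2 = 136


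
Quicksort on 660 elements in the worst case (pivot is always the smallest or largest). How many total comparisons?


In the worst case, each partition step picks the worst pivot:
  Partition 1: 659 comparisons (n-1 elements to compare)
  Partition 2: 658 comparisons
  Partition 3: 657 comparisons
  Partition 4: 656 comparisons
  Partition 5: 655 comparisons
  ...
  Last partition: 0 comparisons
Total = (n-1) + (n-2) + ... + 1 + 0 = n*(n-1)/2
= 660*659/2 = 217470


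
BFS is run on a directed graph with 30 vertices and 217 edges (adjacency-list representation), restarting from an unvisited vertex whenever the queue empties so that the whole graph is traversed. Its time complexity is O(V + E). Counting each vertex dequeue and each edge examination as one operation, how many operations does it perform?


A full BFS traversal dequeues each vertex exactly once and examines each directed edge exactly once.
V = 30 (vertex processing cost)
E = 217 (edge examination cost)
Total operations proportional to V + E = 30 + 217 = 247


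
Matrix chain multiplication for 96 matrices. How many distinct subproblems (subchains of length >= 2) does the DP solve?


Subproblems are indexed by (i, j) where i < j.
Number of such pairs = n*(n-1)/2
= 96 * 95 / 2
= 4560


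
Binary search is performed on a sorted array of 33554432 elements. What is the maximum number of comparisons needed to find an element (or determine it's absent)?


Binary search halves the search space each comparison:
  Step 1: search space = 33554432 -> 16777216
  Step 2: search space = 16777216 -> 8388608
  Step 3: search space = 8388608 -> 4194304
  Step 4: search space = 4194304 -> 2097152
  Step 5: search space = 2097152 -> 1048576
  Step 6: search space = 1048576 -> 524288
  Step 7: search space = 524288 -> 262144
  Step 8: search space = 262144 -> 131072
  Step 9: search space = 131072 -> 65536
  Step 10: search space = 65536 -> 32768
  Step 11: search space = 32768 -> 16384
  Step 12: search space = 16384 -> 8192
  Step 13: search space = 8192 -> 4096
  Step 14: search space = 4096 -> 2048
  Step 15: search space = 2048 -> 1024
  Step 16: search space = 1024 -> 512
  Step 17: search space = 512 -> 256
  Step 18: search space = 256 -> 128
  Step 19: search space = 128 -> 64
  Step 20: search space = 64 -> 32
  Step 21: search space = 32 -> 16
  Step 22: search space = 16 -> 8
  Step 23: search space = 8 -> 4
  Step 24: search space = 4 -> 2
  Step 25: search space = 2 -> 1
  Step 26: search space = 1 (final check)
Maximum comparisons = floor(log2(33554432)) + 1 = 25 + 1 = 26


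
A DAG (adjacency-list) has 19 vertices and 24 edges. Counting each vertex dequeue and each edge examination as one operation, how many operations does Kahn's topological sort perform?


V = 19 (vertex processing)
E = 24 (edge processing)
V + E = 19 + 24 = 43


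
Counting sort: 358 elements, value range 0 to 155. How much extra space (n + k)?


n = 358 (output array)
k = 156 (count array for 156 distinct values)
Extra space = 358 + 156 = 514


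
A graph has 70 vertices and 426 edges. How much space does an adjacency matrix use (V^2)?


Adjacency matrix: V x V grid of entries
Space = V^2 = 70^2 = 70 * 70 = 4900


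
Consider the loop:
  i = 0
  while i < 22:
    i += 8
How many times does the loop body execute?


Starting at i = 0, each iteration adds 8.
Iterations until i >= 22:
  Iteration 1: i = 0 -> i = 8
  Iteration 2: i = 8 -> i = 16
  Iteration 3: i = 16 -> i = 24
Total iterations = ceil(22/8) = 3


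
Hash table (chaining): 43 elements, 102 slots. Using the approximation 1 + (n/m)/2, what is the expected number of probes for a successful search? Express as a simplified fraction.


Computing expected probes:
alpha = 43/102
= 1 + alpha/2
= 1 + 43/(2*102)
= (2*102 + 43) / (2*102)
= 247/204


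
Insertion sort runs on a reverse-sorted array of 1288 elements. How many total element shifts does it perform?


Sum of shifts = 1 + 2 + 3 + ... + 1287
= 1288 * 1287 / 2
= 1657656 / 2
= 828828


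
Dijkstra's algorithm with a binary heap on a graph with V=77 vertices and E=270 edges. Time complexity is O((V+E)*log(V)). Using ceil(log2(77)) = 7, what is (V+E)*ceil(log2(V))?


Dijkstra with a binary heap: each vertex is extracted once, each edge may relax once.
Each heap operation costs O(log V).
V + E = 77 + 270 = 347
ceil(log2(77)) = 7 (since 2^6 = 64 < 77 <= 128 = 2^7)
Total heap work = (V+E) * ceil(log2(V)) = 347 * 7 = 2429
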